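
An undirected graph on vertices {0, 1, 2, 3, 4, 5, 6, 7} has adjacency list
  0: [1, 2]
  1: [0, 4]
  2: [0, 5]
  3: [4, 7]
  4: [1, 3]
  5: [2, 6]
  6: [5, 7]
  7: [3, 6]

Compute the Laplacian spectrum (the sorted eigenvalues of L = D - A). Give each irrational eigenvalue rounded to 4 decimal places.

Reading degrees in the order [0, 1, 2, 3, 4, 5, 6, 7] gives [2, 2, 2, 2, 2, 2, 2, 2]; set D = diag(2, 2, 2, 2, 2, 2, 2, 2) and form L = D - A. Diagonalising L (or applying a numerical eigensolver to the 8x8 matrix) gives the spectrum above. The largest eigenvalue, 4, is at most the vertex count 8.

[0, 0.5858, 0.5858, 2, 2, 3.4142, 3.4142, 4]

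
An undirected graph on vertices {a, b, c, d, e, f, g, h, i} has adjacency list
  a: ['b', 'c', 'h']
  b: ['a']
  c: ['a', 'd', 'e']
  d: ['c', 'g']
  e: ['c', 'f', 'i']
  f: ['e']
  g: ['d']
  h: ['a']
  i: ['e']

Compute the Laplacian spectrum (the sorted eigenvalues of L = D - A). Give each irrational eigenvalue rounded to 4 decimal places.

Reading degrees in the order [a, b, c, d, e, f, g, h, i] gives [3, 1, 3, 2, 3, 1, 1, 1, 1]; set D = diag(3, 1, 3, 2, 3, 1, 1, 1, 1) and form L = D - A. L is symmetric positive semidefinite, so every eigenvalue is real and nonnegative. The single zero eigenvalue shows the graph is connected. There is one zero in the spectrum, matching the 1 component.

[0, 0.2679, 0.3446, 1, 1, 1.7892, 3, 3.7321, 4.8662]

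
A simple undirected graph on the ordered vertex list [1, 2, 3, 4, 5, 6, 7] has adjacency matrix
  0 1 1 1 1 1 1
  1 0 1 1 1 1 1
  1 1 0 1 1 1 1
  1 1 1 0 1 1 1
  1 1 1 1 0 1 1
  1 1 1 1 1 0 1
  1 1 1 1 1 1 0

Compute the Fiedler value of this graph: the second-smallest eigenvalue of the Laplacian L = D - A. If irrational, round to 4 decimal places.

7

Each diagonal entry of L is the vertex degree and each off-diagonal entry is -1 where an edge is present, 0 otherwise; in the order [1, 2, 3, 4, 5, 6, 7] the diagonal is [6, 6, 6, 6, 6, 6, 6]. Computing the eigenvalues of L and sorting gives [0, 7, 7, 7, 7, 7, 7]. The Fiedler value lambda_2 = 7 is strictly positive, so the graph is connected. By the matrix-tree theorem the graph has (1/7) * product of the nonzero eigenvalues = 16807 spanning trees. The eigenvalues sum to 42, which equals trace(L) = 2|E|.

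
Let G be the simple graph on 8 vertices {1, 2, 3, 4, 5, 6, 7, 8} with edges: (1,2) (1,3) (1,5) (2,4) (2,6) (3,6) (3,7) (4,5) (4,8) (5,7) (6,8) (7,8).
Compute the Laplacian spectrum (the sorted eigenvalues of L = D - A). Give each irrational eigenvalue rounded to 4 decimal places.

[0, 2, 2, 2, 4, 4, 4, 6]

Each diagonal entry of L is the vertex degree and each off-diagonal entry is -1 where an edge is present, 0 otherwise; in the order [1, 2, 3, 4, 5, 6, 7, 8] the diagonal is [3, 3, 3, 3, 3, 3, 3, 3]. Since every row of L sums to 0, the all-ones vector is in the kernel and 0 is an eigenvalue. The largest eigenvalue, 6, is at most the vertex count 8.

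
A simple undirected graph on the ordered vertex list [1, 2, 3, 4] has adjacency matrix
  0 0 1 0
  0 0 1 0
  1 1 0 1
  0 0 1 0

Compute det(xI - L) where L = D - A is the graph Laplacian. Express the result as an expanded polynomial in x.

Each diagonal entry of L is the vertex degree and each off-diagonal entry is -1 where an edge is present, 0 otherwise; in the order [1, 2, 3, 4] the diagonal is [1, 1, 3, 1]. L has integer entries, so p(x) = det(xI - L) has integer coefficients. Expanding the determinant yields x^4 - 6x^3 + 9x^2 - 4x. The coefficient of x^3 equals -trace(L) = -6, matching the sum of degrees. The eigenvalues sum to 6, which equals trace(L) = 2|E|. The largest eigenvalue, 4, is at most the vertex count 4.

x^4 - 6x^3 + 9x^2 - 4x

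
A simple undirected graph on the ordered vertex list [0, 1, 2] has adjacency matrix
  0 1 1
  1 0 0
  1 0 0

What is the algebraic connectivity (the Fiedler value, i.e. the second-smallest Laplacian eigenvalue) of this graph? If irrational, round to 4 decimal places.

With the vertex order [0, 1, 2], the degrees are [2, 1, 1], giving D = diag(2, 1, 1) and L = D - A. Computing the eigenvalues of L and sorting gives [0, 1, 3]. The Fiedler value lambda_2 = 1 is strictly positive, so the graph is connected. By the matrix-tree theorem the graph has (1/3) * product of the nonzero eigenvalues = 1 spanning tree.

1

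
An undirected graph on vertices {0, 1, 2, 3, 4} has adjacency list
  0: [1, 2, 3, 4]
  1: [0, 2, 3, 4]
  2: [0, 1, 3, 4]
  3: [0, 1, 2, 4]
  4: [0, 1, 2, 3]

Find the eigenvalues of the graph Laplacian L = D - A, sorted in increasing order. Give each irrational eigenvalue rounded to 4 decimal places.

[0, 5, 5, 5, 5]

Reading degrees in the order [0, 1, 2, 3, 4] gives [4, 4, 4, 4, 4]; set D = diag(4, 4, 4, 4, 4) and form L = D - A. The multiplicity of 0 as a Laplacian eigenvalue equals the number of connected components. The single zero eigenvalue shows the graph is connected. The eigenvalues sum to 20, which equals trace(L) = 2|E|.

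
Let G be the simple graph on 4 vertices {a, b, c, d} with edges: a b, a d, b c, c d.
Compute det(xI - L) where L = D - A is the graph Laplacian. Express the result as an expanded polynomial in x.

x^4 - 8x^3 + 20x^2 - 16x

Reading degrees in the order [a, b, c, d] gives [2, 2, 2, 2]; set D = diag(2, 2, 2, 2) and form L = D - A. L has integer entries, so p(x) = det(xI - L) has integer coefficients. Expanding the determinant yields x^4 - 8x^3 + 20x^2 - 16x. The constant term is 0 because L is singular (the all-ones vector lies in its kernel). The largest eigenvalue, 4, is at most the vertex count 4.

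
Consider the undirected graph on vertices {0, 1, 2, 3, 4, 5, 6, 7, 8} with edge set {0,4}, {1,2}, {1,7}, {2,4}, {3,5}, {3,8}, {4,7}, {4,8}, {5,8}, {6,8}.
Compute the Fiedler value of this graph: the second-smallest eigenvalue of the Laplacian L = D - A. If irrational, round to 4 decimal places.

0.3045

Reading degrees in the order [0, 1, 2, 3, 4, 5, 6, 7, 8] gives [1, 2, 2, 2, 4, 2, 1, 2, 4]; set D = diag(1, 2, 2, 2, 4, 2, 1, 2, 4) and form L = D - A. The sorted Laplacian eigenvalues are [0, 0.3045, 0.8490, 1, 2, 2.8498, 3, 4.2576, 5.7392]; the algebraic connectivity is the second entry, 0.3045. There is one zero in the spectrum, matching the 1 component.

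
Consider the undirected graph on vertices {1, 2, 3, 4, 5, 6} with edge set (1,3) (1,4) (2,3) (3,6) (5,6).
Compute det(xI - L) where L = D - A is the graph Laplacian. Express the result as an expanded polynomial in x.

With the vertex order [1, 2, 3, 4, 5, 6], the degrees are [2, 1, 3, 1, 1, 2], giving D = diag(2, 1, 3, 1, 1, 2) and L = D - A. Computing det(xI - L) by cofactor expansion (or equivalently via sum-over-permutations) gives x^6 - 10x^5 + 35x^4 - 52x^3 + 31x^2 - 6x. The coefficient of x^5 equals -trace(L) = -10, matching the sum of degrees.

x^6 - 10x^5 + 35x^4 - 52x^3 + 31x^2 - 6x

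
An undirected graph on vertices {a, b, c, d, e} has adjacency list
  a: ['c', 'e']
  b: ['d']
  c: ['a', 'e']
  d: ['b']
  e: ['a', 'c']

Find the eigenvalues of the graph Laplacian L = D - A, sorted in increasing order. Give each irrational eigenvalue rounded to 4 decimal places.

Each diagonal entry of L is the vertex degree and each off-diagonal entry is -1 where an edge is present, 0 otherwise; in the order [a, b, c, d, e] the diagonal is [2, 1, 2, 1, 2]. Diagonalising L (or applying a numerical eigensolver to the 5x5 matrix) gives the spectrum above. The 2 zero eigenvalues correspond to the 2 connected components. The eigenvalues sum to 8, which equals trace(L) = 2|E|. The largest eigenvalue, 3, is at most the vertex count 5.

[0, 0, 2, 3, 3]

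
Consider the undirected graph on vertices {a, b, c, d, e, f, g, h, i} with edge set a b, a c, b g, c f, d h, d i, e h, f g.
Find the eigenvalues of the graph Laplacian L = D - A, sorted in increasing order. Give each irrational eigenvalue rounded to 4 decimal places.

[0, 0, 0.5858, 1.3820, 1.3820, 2, 3.4142, 3.6180, 3.6180]

Each diagonal entry of L is the vertex degree and each off-diagonal entry is -1 where an edge is present, 0 otherwise; in the order [a, b, c, d, e, f, g, h, i] the diagonal is [2, 2, 2, 2, 1, 2, 2, 2, 1]. Since every row of L sums to 0, the all-ones vector is in the kernel and 0 is an eigenvalue. The 2 zero eigenvalues correspond to the 2 connected components. The eigenvalues sum to 16, which equals trace(L) = 2|E|.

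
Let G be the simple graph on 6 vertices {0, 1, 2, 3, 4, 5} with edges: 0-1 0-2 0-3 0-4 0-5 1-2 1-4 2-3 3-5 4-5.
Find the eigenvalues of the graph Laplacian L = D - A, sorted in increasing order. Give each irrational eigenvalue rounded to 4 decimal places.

Each diagonal entry of L is the vertex degree and each off-diagonal entry is -1 where an edge is present, 0 otherwise; in the order [0, 1, 2, 3, 4, 5] the diagonal is [5, 3, 3, 3, 3, 3]. Since every row of L sums to 0, the all-ones vector is in the kernel and 0 is an eigenvalue. The single zero eigenvalue shows the graph is connected. The largest eigenvalue, 6, is at most the vertex count 6.

[0, 2.3820, 2.3820, 4.6180, 4.6180, 6]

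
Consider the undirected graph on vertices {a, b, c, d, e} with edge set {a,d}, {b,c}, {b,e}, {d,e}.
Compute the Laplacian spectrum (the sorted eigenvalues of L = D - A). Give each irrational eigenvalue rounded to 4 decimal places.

With the vertex order [a, b, c, d, e], the degrees are [1, 2, 1, 2, 2], giving D = diag(1, 2, 1, 2, 2) and L = D - A. L is symmetric positive semidefinite, so every eigenvalue is real and nonnegative. The single zero eigenvalue shows the graph is connected. There is one zero in the spectrum, matching the 1 component.

[0, 0.3820, 1.3820, 2.6180, 3.6180]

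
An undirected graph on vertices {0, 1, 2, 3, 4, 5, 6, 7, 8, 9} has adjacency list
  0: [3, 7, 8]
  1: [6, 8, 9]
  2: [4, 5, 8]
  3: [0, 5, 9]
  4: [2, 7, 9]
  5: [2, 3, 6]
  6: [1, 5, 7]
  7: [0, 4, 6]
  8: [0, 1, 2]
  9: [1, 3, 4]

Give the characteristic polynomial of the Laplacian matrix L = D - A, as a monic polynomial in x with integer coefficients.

With the vertex order [0, 1, 2, 3, 4, 5, 6, 7, 8, 9], the degrees are [3, 3, 3, 3, 3, 3, 3, 3, 3, 3], giving D = diag(3, 3, 3, 3, 3, 3, 3, 3, 3, 3) and L = D - A. Computing det(xI - L) by cofactor expansion (or equivalently via sum-over-permutations) gives x^10 - 30x^9 + 390x^8 - 2880x^7 + 13305x^6 - 39882x^5 + 77640x^4 - 94800x^3 + 66000x^2 - 20000x. Since p(0) = det(-L) = 0, x divides p(x). The largest eigenvalue, 5, is at most the vertex count 10.

x^10 - 30x^9 + 390x^8 - 2880x^7 + 13305x^6 - 39882x^5 + 77640x^4 - 94800x^3 + 66000x^2 - 20000x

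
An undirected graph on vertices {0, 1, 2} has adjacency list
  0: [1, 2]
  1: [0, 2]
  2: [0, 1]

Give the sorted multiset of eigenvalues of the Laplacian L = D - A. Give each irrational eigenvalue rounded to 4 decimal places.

[0, 3, 3]

With the vertex order [0, 1, 2], the degrees are [2, 2, 2], giving D = diag(2, 2, 2) and L = D - A. The multiplicity of 0 as a Laplacian eigenvalue equals the number of connected components. By the matrix-tree theorem the graph has (1/3) * product of the nonzero eigenvalues = 3 spanning trees.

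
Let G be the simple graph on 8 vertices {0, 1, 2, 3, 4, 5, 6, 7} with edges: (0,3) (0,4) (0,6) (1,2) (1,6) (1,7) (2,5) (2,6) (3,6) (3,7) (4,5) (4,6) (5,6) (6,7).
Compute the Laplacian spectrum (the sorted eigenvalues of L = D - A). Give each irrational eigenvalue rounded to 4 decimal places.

With the vertex order [0, 1, 2, 3, 4, 5, 6, 7], the degrees are [3, 3, 3, 3, 3, 3, 7, 3], giving D = diag(3, 3, 3, 3, 3, 3, 7, 3) and L = D - A. Since every row of L sums to 0, the all-ones vector is in the kernel and 0 is an eigenvalue. The largest eigenvalue, 8, is at most the vertex count 8.

[0, 1.7530, 1.7530, 3.4450, 3.4450, 4.8019, 4.8019, 8]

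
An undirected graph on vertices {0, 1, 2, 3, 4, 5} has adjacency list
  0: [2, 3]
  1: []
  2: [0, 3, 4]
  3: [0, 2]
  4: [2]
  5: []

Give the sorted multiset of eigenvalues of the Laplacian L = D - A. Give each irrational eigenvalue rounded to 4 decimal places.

[0, 0, 0, 1, 3, 4]

Each diagonal entry of L is the vertex degree and each off-diagonal entry is -1 where an edge is present, 0 otherwise; in the order [0, 1, 2, 3, 4, 5] the diagonal is [2, 0, 3, 2, 1, 0]. Since every row of L sums to 0, the all-ones vector is in the kernel and 0 is an eigenvalue. The 3 zero eigenvalues correspond to the 3 connected components. The eigenvalues sum to 8, which equals trace(L) = 2|E|. There are 3 zeros in the spectrum, matching the 3 components.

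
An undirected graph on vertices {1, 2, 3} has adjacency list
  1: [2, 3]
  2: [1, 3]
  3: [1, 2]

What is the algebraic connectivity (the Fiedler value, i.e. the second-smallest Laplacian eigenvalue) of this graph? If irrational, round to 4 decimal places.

Each diagonal entry of L is the vertex degree and each off-diagonal entry is -1 where an edge is present, 0 otherwise; in the order [1, 2, 3] the diagonal is [2, 2, 2]. The smallest Laplacian eigenvalue is always 0. The next one, lambda_2 = 3, measures how hard the graph is to disconnect: larger values mean better connectivity. The eigenvalues sum to 6, which equals trace(L) = 2|E|.

3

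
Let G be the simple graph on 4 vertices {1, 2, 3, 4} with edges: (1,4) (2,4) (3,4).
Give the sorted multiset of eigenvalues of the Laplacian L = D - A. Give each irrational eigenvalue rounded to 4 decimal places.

Each diagonal entry of L is the vertex degree and each off-diagonal entry is -1 where an edge is present, 0 otherwise; in the order [1, 2, 3, 4] the diagonal is [1, 1, 1, 3]. L is symmetric positive semidefinite, so every eigenvalue is real and nonnegative. The single zero eigenvalue shows the graph is connected. By the matrix-tree theorem the graph has (1/4) * product of the nonzero eigenvalues = 1 spanning tree. There is one zero in the spectrum, matching the 1 component.

[0, 1, 1, 4]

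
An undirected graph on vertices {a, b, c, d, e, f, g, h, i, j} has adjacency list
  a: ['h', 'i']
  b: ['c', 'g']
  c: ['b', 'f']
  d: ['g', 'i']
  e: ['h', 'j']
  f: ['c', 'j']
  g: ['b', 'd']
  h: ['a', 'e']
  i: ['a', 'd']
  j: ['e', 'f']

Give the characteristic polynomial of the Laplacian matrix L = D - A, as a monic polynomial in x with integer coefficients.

With the vertex order [a, b, c, d, e, f, g, h, i, j], the degrees are [2, 2, 2, 2, 2, 2, 2, 2, 2, 2], giving D = diag(2, 2, 2, 2, 2, 2, 2, 2, 2, 2) and L = D - A. Computing det(xI - L) by cofactor expansion (or equivalently via sum-over-permutations) gives x^10 - 20x^9 + 170x^8 - 800x^7 + 2275x^6 - 4004x^5 + 4290x^4 - 2640x^3 + 825x^2 - 100x. The constant term is 0 because L is singular (the all-ones vector lies in its kernel). The eigenvalues sum to 20, which equals trace(L) = 2|E|.

x^10 - 20x^9 + 170x^8 - 800x^7 + 2275x^6 - 4004x^5 + 4290x^4 - 2640x^3 + 825x^2 - 100x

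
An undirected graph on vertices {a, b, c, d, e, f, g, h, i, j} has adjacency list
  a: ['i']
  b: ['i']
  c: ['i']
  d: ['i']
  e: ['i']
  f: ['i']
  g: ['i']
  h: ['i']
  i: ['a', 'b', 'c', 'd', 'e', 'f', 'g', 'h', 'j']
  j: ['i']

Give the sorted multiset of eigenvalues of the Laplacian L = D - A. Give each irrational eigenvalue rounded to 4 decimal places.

With the vertex order [a, b, c, d, e, f, g, h, i, j], the degrees are [1, 1, 1, 1, 1, 1, 1, 1, 9, 1], giving D = diag(1, 1, 1, 1, 1, 1, 1, 1, 9, 1) and L = D - A. Since every row of L sums to 0, the all-ones vector is in the kernel and 0 is an eigenvalue. The eigenvalues sum to 18, which equals trace(L) = 2|E|.

[0, 1, 1, 1, 1, 1, 1, 1, 1, 10]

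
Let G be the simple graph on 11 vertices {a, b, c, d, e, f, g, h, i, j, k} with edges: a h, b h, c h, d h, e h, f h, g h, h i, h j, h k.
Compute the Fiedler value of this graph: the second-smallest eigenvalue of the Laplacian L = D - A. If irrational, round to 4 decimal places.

1

With the vertex order [a, b, c, d, e, f, g, h, i, j, k], the degrees are [1, 1, 1, 1, 1, 1, 1, 10, 1, 1, 1], giving D = diag(1, 1, 1, 1, 1, 1, 1, 10, 1, 1, 1) and L = D - A. Computing the eigenvalues of L and sorting gives [0, 1, 1, 1, 1, 1, 1, 1, 1, 1, 11]. The Fiedler value lambda_2 = 1 is strictly positive, so the graph is connected. The largest eigenvalue, 11, is at most the vertex count 11. By the matrix-tree theorem the graph has (1/11) * product of the nonzero eigenvalues = 1 spanning tree.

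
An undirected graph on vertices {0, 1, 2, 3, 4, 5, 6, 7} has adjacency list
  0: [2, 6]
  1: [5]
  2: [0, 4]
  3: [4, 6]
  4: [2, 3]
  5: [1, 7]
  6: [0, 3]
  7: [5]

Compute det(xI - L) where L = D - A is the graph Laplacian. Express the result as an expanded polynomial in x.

Each diagonal entry of L is the vertex degree and each off-diagonal entry is -1 where an edge is present, 0 otherwise; in the order [0, 1, 2, 3, 4, 5, 6, 7] the diagonal is [2, 1, 2, 2, 2, 2, 2, 1]. L has integer entries, so p(x) = det(xI - L) has integer coefficients. Expanding the determinant yields x^8 - 14x^7 + 78x^6 - 220x^5 + 330x^4 - 250x^3 + 75x^2. The coefficient of x^7 equals -trace(L) = -14, matching the sum of degrees. There are 2 zeros in the spectrum, matching the 2 components. The largest eigenvalue, 3.6180, is at most the vertex count 8.

x^8 - 14x^7 + 78x^6 - 220x^5 + 330x^4 - 250x^3 + 75x^2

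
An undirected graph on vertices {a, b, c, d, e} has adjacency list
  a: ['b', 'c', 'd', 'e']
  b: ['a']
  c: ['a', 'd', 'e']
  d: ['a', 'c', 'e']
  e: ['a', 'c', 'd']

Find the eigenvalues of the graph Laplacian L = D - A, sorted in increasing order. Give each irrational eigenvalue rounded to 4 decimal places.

With the vertex order [a, b, c, d, e], the degrees are [4, 1, 3, 3, 3], giving D = diag(4, 1, 3, 3, 3) and L = D - A. Since every row of L sums to 0, the all-ones vector is in the kernel and 0 is an eigenvalue. The single zero eigenvalue shows the graph is connected.

[0, 1, 4, 4, 5]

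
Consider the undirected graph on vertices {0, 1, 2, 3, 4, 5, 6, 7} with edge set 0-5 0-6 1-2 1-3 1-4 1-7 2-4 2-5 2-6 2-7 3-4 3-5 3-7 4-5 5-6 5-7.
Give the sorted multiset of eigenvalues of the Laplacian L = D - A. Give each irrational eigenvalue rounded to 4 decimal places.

[0, 1.3456, 3.3141, 4, 4.5312, 5, 6.4988, 7.3102]

Reading degrees in the order [0, 1, 2, 3, 4, 5, 6, 7] gives [2, 4, 5, 4, 4, 6, 3, 4]; set D = diag(2, 4, 5, 4, 4, 6, 3, 4) and form L = D - A. The multiplicity of 0 as a Laplacian eigenvalue equals the number of connected components. The single zero eigenvalue shows the graph is connected. By the matrix-tree theorem the graph has (1/8) * product of the nonzero eigenvalues = 2400 spanning trees.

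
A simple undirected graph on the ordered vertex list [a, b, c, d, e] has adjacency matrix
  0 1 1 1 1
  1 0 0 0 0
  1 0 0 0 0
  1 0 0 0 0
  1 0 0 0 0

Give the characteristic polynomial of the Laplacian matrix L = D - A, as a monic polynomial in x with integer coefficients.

Each diagonal entry of L is the vertex degree and each off-diagonal entry is -1 where an edge is present, 0 otherwise; in the order [a, b, c, d, e] the diagonal is [4, 1, 1, 1, 1]. L has integer entries, so p(x) = det(xI - L) has integer coefficients. Expanding the determinant yields x^5 - 8x^4 + 18x^3 - 16x^2 + 5x. The constant term is 0 because L is singular (the all-ones vector lies in its kernel). The largest eigenvalue, 5, is at most the vertex count 5.

x^5 - 8x^4 + 18x^3 - 16x^2 + 5x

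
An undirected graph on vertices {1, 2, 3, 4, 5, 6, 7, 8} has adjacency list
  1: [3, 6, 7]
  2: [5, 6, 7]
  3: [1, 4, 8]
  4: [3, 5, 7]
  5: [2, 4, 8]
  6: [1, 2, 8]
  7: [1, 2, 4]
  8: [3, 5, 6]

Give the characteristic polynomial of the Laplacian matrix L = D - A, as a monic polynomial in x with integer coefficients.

x^8 - 24x^7 + 240x^6 - 1296x^5 + 4080x^4 - 7488x^3 + 7424x^2 - 3072x

With the vertex order [1, 2, 3, 4, 5, 6, 7, 8], the degrees are [3, 3, 3, 3, 3, 3, 3, 3], giving D = diag(3, 3, 3, 3, 3, 3, 3, 3) and L = D - A. The eigenvalues of L are [0, 2, 2, 2, 4, 4, 4, 6]; the characteristic polynomial is the product of (x - lambda_i), which multiplies out to x^8 - 24x^7 + 240x^6 - 1296x^5 + 4080x^4 - 7488x^3 + 7424x^2 - 3072x. The constant term is 0 because L is singular (the all-ones vector lies in its kernel). There is one zero in the spectrum, matching the 1 component.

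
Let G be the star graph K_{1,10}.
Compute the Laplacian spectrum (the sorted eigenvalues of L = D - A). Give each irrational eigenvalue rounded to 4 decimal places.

The graph has 11 vertices and degree multiset [10, 1, 1, 1, 1, 1, 1, 1, 1, 1, 1]; D is the diagonal matrix of degrees and L = D - A. L is symmetric positive semidefinite, so every eigenvalue is real and nonnegative. The eigenvalues sum to 20, which equals trace(L) = 2|E|.

[0, 1, 1, 1, 1, 1, 1, 1, 1, 1, 11]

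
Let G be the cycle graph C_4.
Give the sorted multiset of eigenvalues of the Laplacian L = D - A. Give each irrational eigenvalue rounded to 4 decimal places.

[0, 2, 2, 4]

The graph has 4 vertices and degree multiset [2, 2, 2, 2]; D is the diagonal matrix of degrees and L = D - A. L is symmetric positive semidefinite, so every eigenvalue is real and nonnegative. By the matrix-tree theorem the graph has (1/4) * product of the nonzero eigenvalues = 4 spanning trees. The largest eigenvalue, 4, is at most the vertex count 4.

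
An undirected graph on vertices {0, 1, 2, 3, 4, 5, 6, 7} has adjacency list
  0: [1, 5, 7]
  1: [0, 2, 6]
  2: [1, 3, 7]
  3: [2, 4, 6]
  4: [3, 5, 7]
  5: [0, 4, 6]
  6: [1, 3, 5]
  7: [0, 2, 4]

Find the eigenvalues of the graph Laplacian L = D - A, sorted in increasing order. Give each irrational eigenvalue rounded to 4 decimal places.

Reading degrees in the order [0, 1, 2, 3, 4, 5, 6, 7] gives [3, 3, 3, 3, 3, 3, 3, 3]; set D = diag(3, 3, 3, 3, 3, 3, 3, 3) and form L = D - A. Since every row of L sums to 0, the all-ones vector is in the kernel and 0 is an eigenvalue. The eigenvalues sum to 24, which equals trace(L) = 2|E|.

[0, 2, 2, 2, 4, 4, 4, 6]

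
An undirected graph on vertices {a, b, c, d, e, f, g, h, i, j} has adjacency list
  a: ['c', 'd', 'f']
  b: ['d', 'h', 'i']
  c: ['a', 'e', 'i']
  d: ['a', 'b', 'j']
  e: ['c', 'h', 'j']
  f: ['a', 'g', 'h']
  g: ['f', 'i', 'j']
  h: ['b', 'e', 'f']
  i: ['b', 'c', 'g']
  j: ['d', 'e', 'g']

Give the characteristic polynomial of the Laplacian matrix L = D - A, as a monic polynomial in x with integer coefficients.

Reading degrees in the order [a, b, c, d, e, f, g, h, i, j] gives [3, 3, 3, 3, 3, 3, 3, 3, 3, 3]; set D = diag(3, 3, 3, 3, 3, 3, 3, 3, 3, 3) and form L = D - A. Computing det(xI - L) by cofactor expansion (or equivalently via sum-over-permutations) gives x^10 - 30x^9 + 390x^8 - 2880x^7 + 13305x^6 - 39882x^5 + 77640x^4 - 94800x^3 + 66000x^2 - 20000x. Since p(0) = det(-L) = 0, x divides p(x). By the matrix-tree theorem the graph has (1/10) * product of the nonzero eigenvalues = 2000 spanning trees.

x^10 - 30x^9 + 390x^8 - 2880x^7 + 13305x^6 - 39882x^5 + 77640x^4 - 94800x^3 + 66000x^2 - 20000x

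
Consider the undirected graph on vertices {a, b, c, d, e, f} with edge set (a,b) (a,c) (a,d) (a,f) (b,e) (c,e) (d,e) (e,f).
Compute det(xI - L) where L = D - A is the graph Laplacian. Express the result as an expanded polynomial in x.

x^6 - 16x^5 + 96x^4 - 272x^3 + 368x^2 - 192x

Each diagonal entry of L is the vertex degree and each off-diagonal entry is -1 where an edge is present, 0 otherwise; in the order [a, b, c, d, e, f] the diagonal is [4, 2, 2, 2, 4, 2]. Computing det(xI - L) by cofactor expansion (or equivalently via sum-over-permutations) gives x^6 - 16x^5 + 96x^4 - 272x^3 + 368x^2 - 192x. The constant term is 0 because L is singular (the all-ones vector lies in its kernel). There is one zero in the spectrum, matching the 1 component.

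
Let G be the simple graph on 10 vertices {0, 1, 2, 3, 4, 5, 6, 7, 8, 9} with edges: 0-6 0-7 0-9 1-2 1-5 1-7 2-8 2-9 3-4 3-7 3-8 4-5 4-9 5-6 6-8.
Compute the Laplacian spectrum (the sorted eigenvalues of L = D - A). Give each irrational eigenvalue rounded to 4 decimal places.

Reading degrees in the order [0, 1, 2, 3, 4, 5, 6, 7, 8, 9] gives [3, 3, 3, 3, 3, 3, 3, 3, 3, 3]; set D = diag(3, 3, 3, 3, 3, 3, 3, 3, 3, 3) and form L = D - A. Since every row of L sums to 0, the all-ones vector is in the kernel and 0 is an eigenvalue.

[0, 2, 2, 2, 2, 2, 5, 5, 5, 5]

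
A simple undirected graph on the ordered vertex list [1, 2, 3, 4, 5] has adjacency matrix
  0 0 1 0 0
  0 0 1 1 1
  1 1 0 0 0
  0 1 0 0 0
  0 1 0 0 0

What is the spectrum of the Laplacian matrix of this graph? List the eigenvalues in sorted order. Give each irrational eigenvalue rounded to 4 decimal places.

[0, 0.5188, 1, 2.3111, 4.1701]

With the vertex order [1, 2, 3, 4, 5], the degrees are [1, 3, 2, 1, 1], giving D = diag(1, 3, 2, 1, 1) and L = D - A. Diagonalising L (or applying a numerical eigensolver to the 5x5 matrix) gives the spectrum above.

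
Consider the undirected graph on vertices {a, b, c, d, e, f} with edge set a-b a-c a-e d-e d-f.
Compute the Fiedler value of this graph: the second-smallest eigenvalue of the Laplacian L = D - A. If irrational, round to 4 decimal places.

0.3249

With the vertex order [a, b, c, d, e, f], the degrees are [3, 1, 1, 2, 2, 1], giving D = diag(3, 1, 1, 2, 2, 1) and L = D - A. The smallest Laplacian eigenvalue is always 0. The next one, lambda_2 = 0.3249, measures how hard the graph is to disconnect: larger values mean better connectivity. By the matrix-tree theorem the graph has (1/6) * product of the nonzero eigenvalues = 1 spanning tree.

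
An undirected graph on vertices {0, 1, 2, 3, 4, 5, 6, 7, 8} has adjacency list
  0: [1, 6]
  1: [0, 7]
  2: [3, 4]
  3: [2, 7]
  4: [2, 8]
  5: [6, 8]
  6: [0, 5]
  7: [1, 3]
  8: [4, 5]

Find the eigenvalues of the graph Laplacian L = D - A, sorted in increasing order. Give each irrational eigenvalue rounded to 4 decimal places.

Each diagonal entry of L is the vertex degree and each off-diagonal entry is -1 where an edge is present, 0 otherwise; in the order [0, 1, 2, 3, 4, 5, 6, 7, 8] the diagonal is [2, 2, 2, 2, 2, 2, 2, 2, 2]. L is symmetric positive semidefinite, so every eigenvalue is real and nonnegative. The largest eigenvalue, 3.8794, is at most the vertex count 9.

[0, 0.4679, 0.4679, 1.6527, 1.6527, 3, 3, 3.8794, 3.8794]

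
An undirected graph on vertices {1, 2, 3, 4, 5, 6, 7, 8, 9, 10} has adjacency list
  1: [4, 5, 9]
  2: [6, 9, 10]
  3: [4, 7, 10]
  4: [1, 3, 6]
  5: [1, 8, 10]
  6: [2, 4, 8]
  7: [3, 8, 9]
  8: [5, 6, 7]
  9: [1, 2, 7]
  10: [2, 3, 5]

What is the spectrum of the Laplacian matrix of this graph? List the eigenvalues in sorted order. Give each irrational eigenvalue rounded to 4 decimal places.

Each diagonal entry of L is the vertex degree and each off-diagonal entry is -1 where an edge is present, 0 otherwise; in the order [1, 2, 3, 4, 5, 6, 7, 8, 9, 10] the diagonal is [3, 3, 3, 3, 3, 3, 3, 3, 3, 3]. Since every row of L sums to 0, the all-ones vector is in the kernel and 0 is an eigenvalue.

[0, 2, 2, 2, 2, 2, 5, 5, 5, 5]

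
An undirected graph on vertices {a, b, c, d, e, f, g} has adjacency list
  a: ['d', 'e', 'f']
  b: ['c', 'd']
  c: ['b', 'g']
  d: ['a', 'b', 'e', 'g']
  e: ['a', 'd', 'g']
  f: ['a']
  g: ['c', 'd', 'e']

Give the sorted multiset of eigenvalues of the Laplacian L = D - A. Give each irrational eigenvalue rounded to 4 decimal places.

[0, 0.6239, 1.5858, 2.4048, 3.5952, 4.4142, 5.3761]

Each diagonal entry of L is the vertex degree and each off-diagonal entry is -1 where an edge is present, 0 otherwise; in the order [a, b, c, d, e, f, g] the diagonal is [3, 2, 2, 4, 3, 1, 3]. L is symmetric positive semidefinite, so every eigenvalue is real and nonnegative. The single zero eigenvalue shows the graph is connected. By the matrix-tree theorem the graph has (1/7) * product of the nonzero eigenvalues = 29 spanning trees. The eigenvalues sum to 18, which equals trace(L) = 2|E|.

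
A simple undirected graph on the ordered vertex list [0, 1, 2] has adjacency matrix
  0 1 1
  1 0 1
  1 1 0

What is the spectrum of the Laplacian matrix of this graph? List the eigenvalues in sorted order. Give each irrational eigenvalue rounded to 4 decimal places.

[0, 3, 3]

Reading degrees in the order [0, 1, 2] gives [2, 2, 2]; set D = diag(2, 2, 2) and form L = D - A. Diagonalising L (or applying a numerical eigensolver to the 3x3 matrix) gives the spectrum above. The eigenvalues sum to 6, which equals trace(L) = 2|E|.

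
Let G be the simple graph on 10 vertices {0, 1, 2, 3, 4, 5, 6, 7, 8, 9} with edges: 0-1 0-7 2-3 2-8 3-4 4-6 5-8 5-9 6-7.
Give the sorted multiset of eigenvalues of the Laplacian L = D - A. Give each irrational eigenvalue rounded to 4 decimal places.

Reading degrees in the order [0, 1, 2, 3, 4, 5, 6, 7, 8, 9] gives [2, 1, 2, 2, 2, 2, 2, 2, 2, 1]; set D = diag(2, 1, 2, 2, 2, 2, 2, 2, 2, 1) and form L = D - A. The multiplicity of 0 as a Laplacian eigenvalue equals the number of connected components. The single zero eigenvalue shows the graph is connected. By the matrix-tree theorem the graph has (1/10) * product of the nonzero eigenvalues = 1 spanning tree.

[0, 0.0979, 0.3820, 0.8244, 1.3820, 2, 2.6180, 3.1756, 3.6180, 3.9021]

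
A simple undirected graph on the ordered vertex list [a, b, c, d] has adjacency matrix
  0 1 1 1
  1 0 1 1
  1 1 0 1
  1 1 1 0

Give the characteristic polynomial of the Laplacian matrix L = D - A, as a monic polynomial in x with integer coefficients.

x^4 - 12x^3 + 48x^2 - 64x

Reading degrees in the order [a, b, c, d] gives [3, 3, 3, 3]; set D = diag(3, 3, 3, 3) and form L = D - A. Computing det(xI - L) by cofactor expansion (or equivalently via sum-over-permutations) gives x^4 - 12x^3 + 48x^2 - 64x. The constant term is 0 because L is singular (the all-ones vector lies in its kernel). There is one zero in the spectrum, matching the 1 component. The eigenvalues sum to 12, which equals trace(L) = 2|E|.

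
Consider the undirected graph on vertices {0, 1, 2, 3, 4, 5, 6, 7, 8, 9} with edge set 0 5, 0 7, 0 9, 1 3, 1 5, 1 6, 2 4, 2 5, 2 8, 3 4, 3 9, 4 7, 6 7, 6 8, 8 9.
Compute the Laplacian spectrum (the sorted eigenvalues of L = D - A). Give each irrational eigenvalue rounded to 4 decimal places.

With the vertex order [0, 1, 2, 3, 4, 5, 6, 7, 8, 9], the degrees are [3, 3, 3, 3, 3, 3, 3, 3, 3, 3], giving D = diag(3, 3, 3, 3, 3, 3, 3, 3, 3, 3) and L = D - A. Diagonalising L (or applying a numerical eigensolver to the 10x10 matrix) gives the spectrum above. The largest eigenvalue, 5, is at most the vertex count 10. By the matrix-tree theorem the graph has (1/10) * product of the nonzero eigenvalues = 2000 spanning trees.

[0, 2, 2, 2, 2, 2, 5, 5, 5, 5]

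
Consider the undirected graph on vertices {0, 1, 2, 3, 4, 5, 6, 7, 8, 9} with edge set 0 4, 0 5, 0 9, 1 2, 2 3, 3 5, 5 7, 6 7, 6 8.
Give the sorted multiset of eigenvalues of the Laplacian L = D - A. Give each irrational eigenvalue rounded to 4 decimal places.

Each diagonal entry of L is the vertex degree and each off-diagonal entry is -1 where an edge is present, 0 otherwise; in the order [0, 1, 2, 3, 4, 5, 6, 7, 8, 9] the diagonal is [3, 1, 2, 2, 1, 3, 2, 2, 1, 1]. The multiplicity of 0 as a Laplacian eigenvalue equals the number of connected components. There is one zero in the spectrum, matching the 1 component.

[0, 0.1981, 0.2375, 1, 1, 1.5550, 2.5634, 3.2470, 3.4832, 4.7159]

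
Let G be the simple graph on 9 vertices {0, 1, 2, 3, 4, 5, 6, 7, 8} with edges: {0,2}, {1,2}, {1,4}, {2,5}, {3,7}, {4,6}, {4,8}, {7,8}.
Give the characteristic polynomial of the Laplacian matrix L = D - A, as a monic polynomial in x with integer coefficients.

Reading degrees in the order [0, 1, 2, 3, 4, 5, 6, 7, 8] gives [1, 2, 3, 1, 3, 1, 1, 2, 2]; set D = diag(1, 2, 3, 1, 3, 1, 1, 2, 2) and form L = D - A. L has integer entries, so p(x) = det(xI - L) has integer coefficients. Expanding the determinant yields x^9 - 16x^8 + 103x^7 - 344x^6 + 643x^5 - 678x^4 + 384x^3 - 102x^2 + 9x. Since p(0) = det(-L) = 0, x divides p(x).

x^9 - 16x^8 + 103x^7 - 344x^6 + 643x^5 - 678x^4 + 384x^3 - 102x^2 + 9x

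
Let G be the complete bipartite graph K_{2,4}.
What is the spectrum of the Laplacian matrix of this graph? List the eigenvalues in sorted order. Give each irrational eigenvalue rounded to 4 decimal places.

The graph has 6 vertices and degree multiset [4, 4, 2, 2, 2, 2]; D is the diagonal matrix of degrees and L = D - A. Diagonalising L (or applying a numerical eigensolver to the 6x6 matrix) gives the spectrum above. There is one zero in the spectrum, matching the 1 component. The eigenvalues sum to 16, which equals trace(L) = 2|E|.

[0, 2, 2, 2, 4, 6]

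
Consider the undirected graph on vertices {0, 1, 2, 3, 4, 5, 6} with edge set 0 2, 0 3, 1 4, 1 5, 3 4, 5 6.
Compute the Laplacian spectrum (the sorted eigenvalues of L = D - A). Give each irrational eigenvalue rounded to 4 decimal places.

Each diagonal entry of L is the vertex degree and each off-diagonal entry is -1 where an edge is present, 0 otherwise; in the order [0, 1, 2, 3, 4, 5, 6] the diagonal is [2, 2, 1, 2, 2, 2, 1]. The multiplicity of 0 as a Laplacian eigenvalue equals the number of connected components. By the matrix-tree theorem the graph has (1/7) * product of the nonzero eigenvalues = 1 spanning tree.

[0, 0.1981, 0.7530, 1.5550, 2.4450, 3.2470, 3.8019]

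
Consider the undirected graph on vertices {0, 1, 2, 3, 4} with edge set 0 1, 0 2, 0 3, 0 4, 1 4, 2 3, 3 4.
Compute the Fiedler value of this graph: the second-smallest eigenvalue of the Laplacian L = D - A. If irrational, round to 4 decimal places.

1.5858

With the vertex order [0, 1, 2, 3, 4], the degrees are [4, 2, 2, 3, 3], giving D = diag(4, 2, 2, 3, 3) and L = D - A. The sorted Laplacian eigenvalues are [0, 1.5858, 3, 4.4142, 5]; the algebraic connectivity is the second entry, 1.5858. The eigenvalues sum to 14, which equals trace(L) = 2|E|.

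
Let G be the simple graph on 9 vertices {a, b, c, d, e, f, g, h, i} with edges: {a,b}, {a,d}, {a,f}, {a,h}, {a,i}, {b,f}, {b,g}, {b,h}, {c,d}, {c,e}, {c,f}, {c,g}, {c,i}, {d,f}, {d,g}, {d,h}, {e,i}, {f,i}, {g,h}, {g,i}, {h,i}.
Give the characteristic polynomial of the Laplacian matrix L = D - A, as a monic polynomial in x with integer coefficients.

x^9 - 42x^8 + 758x^7 - 7664x^6 + 47366x^5 - 182610x^4 + 426741x^3 - 548398x^2 + 292842x

Reading degrees in the order [a, b, c, d, e, f, g, h, i] gives [5, 4, 5, 5, 2, 5, 5, 5, 6]; set D = diag(5, 4, 5, 5, 2, 5, 5, 5, 6) and form L = D - A. Computing det(xI - L) by cofactor expansion (or equivalently via sum-over-permutations) gives x^9 - 42x^8 + 758x^7 - 7664x^6 + 47366x^5 - 182610x^4 + 426741x^3 - 548398x^2 + 292842x. The coefficient of x^8 equals -trace(L) = -42, matching the sum of degrees.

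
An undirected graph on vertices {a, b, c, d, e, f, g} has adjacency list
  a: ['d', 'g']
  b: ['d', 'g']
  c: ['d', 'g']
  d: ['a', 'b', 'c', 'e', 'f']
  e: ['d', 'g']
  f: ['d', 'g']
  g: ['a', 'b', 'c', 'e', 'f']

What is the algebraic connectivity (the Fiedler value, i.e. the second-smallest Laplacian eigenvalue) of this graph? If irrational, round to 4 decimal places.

2

With the vertex order [a, b, c, d, e, f, g], the degrees are [2, 2, 2, 5, 2, 2, 5], giving D = diag(2, 2, 2, 5, 2, 2, 5) and L = D - A. The sorted Laplacian eigenvalues are [0, 2, 2, 2, 2, 5, 7]; the algebraic connectivity is the second entry, 2. The eigenvalues sum to 20, which equals trace(L) = 2|E|.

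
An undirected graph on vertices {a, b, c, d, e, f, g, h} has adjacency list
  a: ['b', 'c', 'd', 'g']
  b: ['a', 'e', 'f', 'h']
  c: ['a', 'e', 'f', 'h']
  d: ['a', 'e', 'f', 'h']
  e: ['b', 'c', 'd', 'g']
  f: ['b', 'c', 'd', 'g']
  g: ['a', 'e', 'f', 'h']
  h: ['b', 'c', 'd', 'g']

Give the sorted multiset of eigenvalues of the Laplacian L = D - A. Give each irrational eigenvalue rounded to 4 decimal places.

With the vertex order [a, b, c, d, e, f, g, h], the degrees are [4, 4, 4, 4, 4, 4, 4, 4], giving D = diag(4, 4, 4, 4, 4, 4, 4, 4) and L = D - A. Diagonalising L (or applying a numerical eigensolver to the 8x8 matrix) gives the spectrum above. The single zero eigenvalue shows the graph is connected. The largest eigenvalue, 8, is at most the vertex count 8.

[0, 4, 4, 4, 4, 4, 4, 8]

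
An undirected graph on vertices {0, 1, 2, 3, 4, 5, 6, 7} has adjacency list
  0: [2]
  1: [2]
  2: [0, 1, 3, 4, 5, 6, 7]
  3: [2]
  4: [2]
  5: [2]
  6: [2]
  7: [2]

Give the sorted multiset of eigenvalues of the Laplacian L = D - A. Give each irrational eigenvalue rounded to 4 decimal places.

Reading degrees in the order [0, 1, 2, 3, 4, 5, 6, 7] gives [1, 1, 7, 1, 1, 1, 1, 1]; set D = diag(1, 1, 7, 1, 1, 1, 1, 1) and form L = D - A. L is symmetric positive semidefinite, so every eigenvalue is real and nonnegative. The single zero eigenvalue shows the graph is connected. There is one zero in the spectrum, matching the 1 component.

[0, 1, 1, 1, 1, 1, 1, 8]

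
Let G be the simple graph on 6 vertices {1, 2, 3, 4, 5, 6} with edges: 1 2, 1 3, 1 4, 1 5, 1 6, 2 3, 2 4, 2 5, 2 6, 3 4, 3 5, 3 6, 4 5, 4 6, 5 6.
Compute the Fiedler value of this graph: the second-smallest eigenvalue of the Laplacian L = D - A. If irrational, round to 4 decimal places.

With the vertex order [1, 2, 3, 4, 5, 6], the degrees are [5, 5, 5, 5, 5, 5], giving D = diag(5, 5, 5, 5, 5, 5) and L = D - A. The smallest Laplacian eigenvalue is always 0. The next one, lambda_2 = 6, measures how hard the graph is to disconnect: larger values mean better connectivity.

6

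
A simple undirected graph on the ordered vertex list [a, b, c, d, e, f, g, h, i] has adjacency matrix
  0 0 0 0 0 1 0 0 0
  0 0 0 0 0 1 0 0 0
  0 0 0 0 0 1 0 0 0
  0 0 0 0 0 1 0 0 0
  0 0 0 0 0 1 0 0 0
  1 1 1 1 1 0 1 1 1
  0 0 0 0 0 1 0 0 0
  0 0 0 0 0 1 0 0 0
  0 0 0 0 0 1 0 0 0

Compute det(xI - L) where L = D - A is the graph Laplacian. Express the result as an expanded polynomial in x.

With the vertex order [a, b, c, d, e, f, g, h, i], the degrees are [1, 1, 1, 1, 1, 8, 1, 1, 1], giving D = diag(1, 1, 1, 1, 1, 8, 1, 1, 1) and L = D - A. The eigenvalues of L are [0, 1, 1, 1, 1, 1, 1, 1, 9]; the characteristic polynomial is the product of (x - lambda_i), which multiplies out to x^9 - 16x^8 + 84x^7 - 224x^6 + 350x^5 - 336x^4 + 196x^3 - 64x^2 + 9x. The constant term is 0 because L is singular (the all-ones vector lies in its kernel). The eigenvalues sum to 16, which equals trace(L) = 2|E|. By the matrix-tree theorem the graph has (1/9) * product of the nonzero eigenvalues = 1 spanning tree.

x^9 - 16x^8 + 84x^7 - 224x^6 + 350x^5 - 336x^4 + 196x^3 - 64x^2 + 9x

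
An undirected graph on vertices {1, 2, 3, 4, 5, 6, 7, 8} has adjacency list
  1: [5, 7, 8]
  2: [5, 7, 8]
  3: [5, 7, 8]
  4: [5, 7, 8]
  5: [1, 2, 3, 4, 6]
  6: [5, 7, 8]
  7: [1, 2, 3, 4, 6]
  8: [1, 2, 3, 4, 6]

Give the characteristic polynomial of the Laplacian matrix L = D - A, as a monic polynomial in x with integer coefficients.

Reading degrees in the order [1, 2, 3, 4, 5, 6, 7, 8] gives [3, 3, 3, 3, 5, 3, 5, 5]; set D = diag(3, 3, 3, 3, 5, 3, 5, 5) and form L = D - A. L has integer entries, so p(x) = det(xI - L) has integer coefficients. Expanding the determinant yields x^8 - 30x^7 + 375x^6 - 2540x^5 + 10095x^4 - 23598x^3 + 30105x^2 - 16200x. The coefficient of x^7 equals -trace(L) = -30, matching the sum of degrees. The largest eigenvalue, 8, is at most the vertex count 8.

x^8 - 30x^7 + 375x^6 - 2540x^5 + 10095x^4 - 23598x^3 + 30105x^2 - 16200x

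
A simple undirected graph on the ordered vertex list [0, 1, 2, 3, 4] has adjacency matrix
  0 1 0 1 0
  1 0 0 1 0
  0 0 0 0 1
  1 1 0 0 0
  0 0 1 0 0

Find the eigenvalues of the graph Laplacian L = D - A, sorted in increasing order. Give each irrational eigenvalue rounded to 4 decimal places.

[0, 0, 2, 3, 3]

With the vertex order [0, 1, 2, 3, 4], the degrees are [2, 2, 1, 2, 1], giving D = diag(2, 2, 1, 2, 1) and L = D - A. Diagonalising L (or applying a numerical eigensolver to the 5x5 matrix) gives the spectrum above. The 2 zero eigenvalues correspond to the 2 connected components. The largest eigenvalue, 3, is at most the vertex count 5. The eigenvalues sum to 8, which equals trace(L) = 2|E|.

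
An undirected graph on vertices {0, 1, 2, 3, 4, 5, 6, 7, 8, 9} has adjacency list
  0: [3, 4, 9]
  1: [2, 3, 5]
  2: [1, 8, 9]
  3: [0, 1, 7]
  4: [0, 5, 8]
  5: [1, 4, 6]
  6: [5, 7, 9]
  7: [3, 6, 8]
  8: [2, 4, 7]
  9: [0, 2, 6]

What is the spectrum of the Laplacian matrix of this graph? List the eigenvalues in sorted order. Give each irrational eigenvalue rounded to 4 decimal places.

[0, 2, 2, 2, 2, 2, 5, 5, 5, 5]

Each diagonal entry of L is the vertex degree and each off-diagonal entry is -1 where an edge is present, 0 otherwise; in the order [0, 1, 2, 3, 4, 5, 6, 7, 8, 9] the diagonal is [3, 3, 3, 3, 3, 3, 3, 3, 3, 3]. L is symmetric positive semidefinite, so every eigenvalue is real and nonnegative. The single zero eigenvalue shows the graph is connected.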